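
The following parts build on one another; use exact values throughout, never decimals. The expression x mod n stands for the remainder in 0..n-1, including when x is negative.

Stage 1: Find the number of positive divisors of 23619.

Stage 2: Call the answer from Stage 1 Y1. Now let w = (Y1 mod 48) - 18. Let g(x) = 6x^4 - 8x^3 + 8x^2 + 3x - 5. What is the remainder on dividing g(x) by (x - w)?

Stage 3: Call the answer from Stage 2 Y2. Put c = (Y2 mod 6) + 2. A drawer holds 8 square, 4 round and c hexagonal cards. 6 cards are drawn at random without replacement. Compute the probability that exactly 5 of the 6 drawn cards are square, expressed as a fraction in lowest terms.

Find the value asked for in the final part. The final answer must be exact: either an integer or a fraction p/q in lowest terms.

Stage 1: 23619 = 3 * 7873; number of divisors = (1+1) * (1+1) = 4; answer 4
Stage 2: Y1 = 4; w = -14; remainder = value at the root: 6*(-14)^4 - 8*(-14)^3 + 8*(-14)^2 + 3*(-14)^1 - 5 = (230496) + (21952) + (1568) + (-42) + (-5) = 253969; answer 253969
Stage 3: Y2 = 253969; c = 3; total draws C(15,6) = 5005; favorable C(8,5)*C(7,1) = 392; P = 56/715; answer 56/715

56/715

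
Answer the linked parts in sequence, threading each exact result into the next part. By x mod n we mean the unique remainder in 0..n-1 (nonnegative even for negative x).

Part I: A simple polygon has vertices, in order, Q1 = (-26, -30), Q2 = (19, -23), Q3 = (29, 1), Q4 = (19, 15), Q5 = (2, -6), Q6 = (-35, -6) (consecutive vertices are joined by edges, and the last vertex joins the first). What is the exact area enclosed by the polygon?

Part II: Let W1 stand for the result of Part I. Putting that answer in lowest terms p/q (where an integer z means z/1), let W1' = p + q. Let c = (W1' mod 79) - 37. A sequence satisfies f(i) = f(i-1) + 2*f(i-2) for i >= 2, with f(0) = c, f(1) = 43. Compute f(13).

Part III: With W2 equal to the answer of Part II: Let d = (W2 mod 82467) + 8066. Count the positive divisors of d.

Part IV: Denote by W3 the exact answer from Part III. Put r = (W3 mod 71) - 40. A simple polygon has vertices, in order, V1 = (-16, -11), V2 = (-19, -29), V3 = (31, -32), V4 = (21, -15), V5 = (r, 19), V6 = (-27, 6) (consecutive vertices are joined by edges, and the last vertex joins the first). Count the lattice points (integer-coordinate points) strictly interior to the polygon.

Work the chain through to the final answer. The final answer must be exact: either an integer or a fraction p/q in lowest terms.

1340

Part I: cross terms: (-26*-23 - 19*-30)=1168, (19*1 - 29*-23)=686, (29*15 - 19*1)=416, (19*-6 - 2*15)=-144, (2*-6 - -35*-6)=-222, (-35*-30 - -26*-6)=894; twice the area = |2798| = 2798; area = 1399; answer 1399
Part II: W1 = 1399; threaded value p + q = 1400; c = 20; f(2) = 1*(43) + 2*(20) = 83; iterating: f(2)=83, f(3)=169, f(4)=335, f(5)=673, f(6)=1343, f(7)=2689, f(8)=5375, f(9)=10753, f(10)=21503, f(11)=43009, f(12)=86015, f(13)=172033; answer 172033
Part III: W2 = 172033; d = 15165; 15165 = 3^2 * 5 * 337; number of divisors = (2+1) * (1+1) * (1+1) = 12; answer 12
Part IV: W3 = 12; r = -28; cross terms: (-16*-29 - -19*-11)=255, (-19*-32 - 31*-29)=1507, (31*-15 - 21*-32)=207, (21*19 - -28*-15)=-21, (-28*6 - -27*19)=345, (-27*-11 - -16*6)=393; twice the area = |2686| = 2686; area = 1343; boundary points = 3 + 1 + 1 + 1 + 1 + 1 = 8; strictly interior points = area - boundary/2 + 1 = 1340; answer 1340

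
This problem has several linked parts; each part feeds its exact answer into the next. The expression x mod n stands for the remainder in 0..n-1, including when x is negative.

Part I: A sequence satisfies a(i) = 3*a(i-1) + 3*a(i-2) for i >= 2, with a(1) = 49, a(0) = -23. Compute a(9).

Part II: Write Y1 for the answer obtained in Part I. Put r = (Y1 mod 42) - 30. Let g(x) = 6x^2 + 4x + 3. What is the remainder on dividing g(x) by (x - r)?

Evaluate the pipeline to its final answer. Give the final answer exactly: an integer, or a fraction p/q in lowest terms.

69

Part I: a(2) = 3*(49) + 3*(-23) = 78; iterating: a(2)=78, a(3)=381, a(4)=1377, a(5)=5274, a(6)=19953, a(7)=75681, a(8)=286902, a(9)=1087749; answer 1087749
Part II: Y1 = 1087749; r = 3; remainder = value at the root: 6*(3)^2 + 4*(3)^1 + 3 = (54) + (12) + (3) = 69; answer 69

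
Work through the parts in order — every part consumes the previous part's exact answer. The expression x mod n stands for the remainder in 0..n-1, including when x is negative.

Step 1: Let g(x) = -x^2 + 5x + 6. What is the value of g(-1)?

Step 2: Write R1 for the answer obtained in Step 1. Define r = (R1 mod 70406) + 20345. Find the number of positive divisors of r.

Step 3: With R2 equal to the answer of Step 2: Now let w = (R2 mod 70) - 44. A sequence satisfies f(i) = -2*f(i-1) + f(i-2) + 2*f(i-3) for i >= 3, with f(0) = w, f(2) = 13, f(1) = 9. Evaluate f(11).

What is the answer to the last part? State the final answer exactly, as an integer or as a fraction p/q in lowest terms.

-33409

Step 1: -1*(-1)^2 + 5*(-1)^1 + 6 = (-1) + (-5) + (6) = 0; answer 0
Step 2: R1 = 0; r = 20345; 20345 = 5 * 13 * 313; number of divisors = (1+1) * (1+1) * (1+1) = 8; answer 8
Step 3: R2 = 8; w = -36; f(3) = -2*(13) + 1*(9) + 2*(-36) = -89; iterating: f(3)=-89, f(4)=209, f(5)=-481, f(6)=993, f(7)=-2049, f(8)=4129, f(9)=-8321, f(10)=16673, f(11)=-33409; answer -33409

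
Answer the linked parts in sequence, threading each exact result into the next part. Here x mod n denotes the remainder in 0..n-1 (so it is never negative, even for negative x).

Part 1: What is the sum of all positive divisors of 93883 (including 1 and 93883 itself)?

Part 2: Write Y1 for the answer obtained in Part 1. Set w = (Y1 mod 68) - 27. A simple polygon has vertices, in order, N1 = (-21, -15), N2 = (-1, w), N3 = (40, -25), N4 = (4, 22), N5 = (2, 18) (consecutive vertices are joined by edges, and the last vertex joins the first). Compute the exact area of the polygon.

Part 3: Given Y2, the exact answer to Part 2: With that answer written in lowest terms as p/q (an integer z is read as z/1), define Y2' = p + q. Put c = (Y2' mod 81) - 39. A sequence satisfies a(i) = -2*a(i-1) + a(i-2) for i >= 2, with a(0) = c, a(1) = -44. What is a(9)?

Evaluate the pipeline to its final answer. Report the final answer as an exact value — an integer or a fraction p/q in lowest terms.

-33956

Part 1: 93883 = 223 * 421; sigma = (1 + 223) * (1 + 421) = 224 * 422 = 94528; answer 94528
Part 2: Y1 = 94528; w = -19; cross terms: (-21*-19 - -1*-15)=384, (-1*-25 - 40*-19)=785, (40*22 - 4*-25)=980, (4*18 - 2*22)=28, (2*-15 - -21*18)=348; twice the area = |2525| = 2525; area = 2525/2; answer 2525/2
Part 3: Y2 = 2525/2; threaded value p + q = 2527; c = -23; a(2) = -2*(-44) + 1*(-23) = 65; iterating: a(2)=65, a(3)=-174, a(4)=413, a(5)=-1000, a(6)=2413, a(7)=-5826, a(8)=14065, a(9)=-33956; answer -33956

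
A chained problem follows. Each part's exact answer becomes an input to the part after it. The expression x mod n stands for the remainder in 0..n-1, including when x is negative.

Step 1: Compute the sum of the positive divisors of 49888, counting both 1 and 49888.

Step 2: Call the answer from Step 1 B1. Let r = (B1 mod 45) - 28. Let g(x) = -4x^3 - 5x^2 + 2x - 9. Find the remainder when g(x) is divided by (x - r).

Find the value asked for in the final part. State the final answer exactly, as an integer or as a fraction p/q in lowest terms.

83823

Step 1: 49888 = 2^5 * 1559; sigma = (1 + 2 + 4 + 8 + 16 + 32) * (1 + 1559) = 63 * 1560 = 98280; answer 98280
Step 2: B1 = 98280; r = -28; remainder = value at the root: -4*(-28)^3 - 5*(-28)^2 + 2*(-28)^1 - 9 = (87808) + (-3920) + (-56) + (-9) = 83823; answer 83823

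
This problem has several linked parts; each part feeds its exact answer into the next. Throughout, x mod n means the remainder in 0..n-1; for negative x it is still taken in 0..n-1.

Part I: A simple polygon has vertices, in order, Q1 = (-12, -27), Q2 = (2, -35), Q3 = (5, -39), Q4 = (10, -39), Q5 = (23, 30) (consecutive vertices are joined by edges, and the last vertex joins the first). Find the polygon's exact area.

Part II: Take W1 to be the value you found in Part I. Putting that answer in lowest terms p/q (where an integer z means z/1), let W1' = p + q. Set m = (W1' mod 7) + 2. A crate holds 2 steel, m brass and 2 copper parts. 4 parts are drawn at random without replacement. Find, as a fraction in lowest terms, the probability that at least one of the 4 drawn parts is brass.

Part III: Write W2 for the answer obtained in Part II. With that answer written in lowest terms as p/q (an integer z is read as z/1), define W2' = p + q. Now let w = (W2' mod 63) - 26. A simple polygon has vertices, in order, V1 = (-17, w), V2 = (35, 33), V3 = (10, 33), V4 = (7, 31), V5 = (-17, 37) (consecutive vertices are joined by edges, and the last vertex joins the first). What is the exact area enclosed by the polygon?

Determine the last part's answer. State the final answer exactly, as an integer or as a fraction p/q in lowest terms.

801

Part I: cross terms: (-12*-35 - 2*-27)=474, (2*-39 - 5*-35)=97, (5*-39 - 10*-39)=195, (10*30 - 23*-39)=1197, (23*-27 - -12*30)=-261; twice the area = |1702| = 1702; area = 851; answer 851
Part II: W1 = 851; threaded value p + q = 852; m = 7; total draws C(11,4) = 330; complement C(4,4) = 1; favorable 330 - 1 = 329; P = 329/330; answer 329/330
Part III: W2 = 329/330; threaded value p + q = 659; w = 3; cross terms: (-17*33 - 35*3)=-666, (35*33 - 10*33)=825, (10*31 - 7*33)=79, (7*37 - -17*31)=786, (-17*3 - -17*37)=578; twice the area = |1602| = 1602; area = 801; answer 801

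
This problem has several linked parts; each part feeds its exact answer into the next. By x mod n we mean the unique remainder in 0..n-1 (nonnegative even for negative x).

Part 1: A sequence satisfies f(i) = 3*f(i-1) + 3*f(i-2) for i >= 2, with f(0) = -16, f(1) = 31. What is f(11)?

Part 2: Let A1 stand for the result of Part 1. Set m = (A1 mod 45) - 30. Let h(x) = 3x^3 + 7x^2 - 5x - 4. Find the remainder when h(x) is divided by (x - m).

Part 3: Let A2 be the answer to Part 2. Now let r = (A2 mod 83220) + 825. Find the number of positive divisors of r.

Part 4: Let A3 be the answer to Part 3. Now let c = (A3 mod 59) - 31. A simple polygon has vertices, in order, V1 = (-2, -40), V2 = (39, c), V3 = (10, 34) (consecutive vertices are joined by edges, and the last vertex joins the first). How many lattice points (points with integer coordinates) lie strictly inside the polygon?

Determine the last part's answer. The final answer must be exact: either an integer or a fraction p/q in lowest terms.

1390

Part 1: f(2) = 3*(31) + 3*(-16) = 45; iterating: f(2)=45, f(3)=228, f(4)=819, f(5)=3141, f(6)=11880, f(7)=45063, f(8)=170829, f(9)=647676, f(10)=2455515, f(11)=9309573; answer 9309573
Part 2: A1 = 9309573; m = -12; remainder = value at the root: 3*(-12)^3 + 7*(-12)^2 - 5*(-12)^1 - 4 = (-5184) + (1008) + (60) + (-4) = -4120; answer -4120
Part 3: A2 = -4120; r = 79925; 79925 = 5^2 * 23 * 139; number of divisors = (2+1) * (1+1) * (1+1) = 12; answer 12
Part 4: A3 = 12; c = -19; cross terms: (-2*-19 - 39*-40)=1598, (39*34 - 10*-19)=1516, (10*-40 - -2*34)=-332; twice the area = |2782| = 2782; area = 1391; boundary points = 1 + 1 + 2 = 4; strictly interior points = area - boundary/2 + 1 = 1390; answer 1390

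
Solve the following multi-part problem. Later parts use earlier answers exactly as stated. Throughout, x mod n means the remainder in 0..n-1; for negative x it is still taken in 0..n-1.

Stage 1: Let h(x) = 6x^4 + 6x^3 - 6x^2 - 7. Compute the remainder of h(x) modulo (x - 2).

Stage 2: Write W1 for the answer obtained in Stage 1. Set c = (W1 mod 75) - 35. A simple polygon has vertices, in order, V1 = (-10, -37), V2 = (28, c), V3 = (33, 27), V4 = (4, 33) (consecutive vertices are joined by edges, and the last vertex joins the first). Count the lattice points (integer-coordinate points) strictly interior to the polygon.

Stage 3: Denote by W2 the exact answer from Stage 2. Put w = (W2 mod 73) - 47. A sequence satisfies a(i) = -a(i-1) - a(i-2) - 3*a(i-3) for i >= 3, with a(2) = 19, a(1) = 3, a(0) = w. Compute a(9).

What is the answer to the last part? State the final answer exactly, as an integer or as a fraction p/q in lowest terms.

59

Stage 1: remainder = value at the root: 6*(2)^4 + 6*(2)^3 - 6*(2)^2 - 7 = (96) + (48) + (-24) + (-7) = 113; answer 113
Stage 2: W1 = 113; c = 3; cross terms: (-10*3 - 28*-37)=1006, (28*27 - 33*3)=657, (33*33 - 4*27)=981, (4*-37 - -10*33)=182; twice the area = |2826| = 2826; area = 1413; boundary points = 2 + 1 + 1 + 14 = 18; strictly interior points = area - boundary/2 + 1 = 1405; answer 1405
Stage 3: W2 = 1405; w = -29; a(3) = -1*(19) - 1*(3) - 3*(-29) = 65; iterating: a(3)=65, a(4)=-93, a(5)=-29, a(6)=-73, a(7)=381, a(8)=-221, a(9)=59; answer 59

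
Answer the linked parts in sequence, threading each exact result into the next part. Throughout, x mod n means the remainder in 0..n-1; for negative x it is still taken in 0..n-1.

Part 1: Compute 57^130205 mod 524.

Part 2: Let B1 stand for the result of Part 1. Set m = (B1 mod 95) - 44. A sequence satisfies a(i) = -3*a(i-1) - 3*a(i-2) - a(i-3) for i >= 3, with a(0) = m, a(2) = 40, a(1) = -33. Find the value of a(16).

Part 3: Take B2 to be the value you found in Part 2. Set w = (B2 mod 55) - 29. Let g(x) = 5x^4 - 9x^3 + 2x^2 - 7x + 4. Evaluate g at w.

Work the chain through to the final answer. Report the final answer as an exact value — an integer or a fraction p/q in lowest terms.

Part 1: squarings mod 524: 57^1=57, 57^2=105, 57^4=21, 57^8=441, 57^16=77, 57^32=165, 57^64=501, 57^128=5, 57^256=25, 57^512=101, 57^1024=245, 57^2048=289, 57^4096=205, 57^8192=105, 57^16384=21, 57^32768=441, 57^65536=77; 57^130205 = 57^1 * 57^4 * 57^8 * 57^16 * 57^128 * 57^1024 * 57^2048 * 57^4096 * 57^8192 * 57^16384 * 57^32768 * 57^65536 = 69 (mod 524); answer 69
Part 2: B1 = 69; m = 25; a(3) = -3*(40) - 3*(-33) - 1*(25) = -46; iterating: a(3)=-46, a(4)=51, a(5)=-55, a(6)=58, a(7)=-60, a(8)=61, a(9)=-61, a(10)=60, a(11)=-58, a(12)=55, a(13)=-51, a(14)=46, a(15)=-40, a(16)=33; answer 33
Part 3: B2 = 33; w = 4; 5*(4)^4 - 9*(4)^3 + 2*(4)^2 - 7*(4)^1 + 4 = (1280) + (-576) + (32) + (-28) + (4) = 712; answer 712

712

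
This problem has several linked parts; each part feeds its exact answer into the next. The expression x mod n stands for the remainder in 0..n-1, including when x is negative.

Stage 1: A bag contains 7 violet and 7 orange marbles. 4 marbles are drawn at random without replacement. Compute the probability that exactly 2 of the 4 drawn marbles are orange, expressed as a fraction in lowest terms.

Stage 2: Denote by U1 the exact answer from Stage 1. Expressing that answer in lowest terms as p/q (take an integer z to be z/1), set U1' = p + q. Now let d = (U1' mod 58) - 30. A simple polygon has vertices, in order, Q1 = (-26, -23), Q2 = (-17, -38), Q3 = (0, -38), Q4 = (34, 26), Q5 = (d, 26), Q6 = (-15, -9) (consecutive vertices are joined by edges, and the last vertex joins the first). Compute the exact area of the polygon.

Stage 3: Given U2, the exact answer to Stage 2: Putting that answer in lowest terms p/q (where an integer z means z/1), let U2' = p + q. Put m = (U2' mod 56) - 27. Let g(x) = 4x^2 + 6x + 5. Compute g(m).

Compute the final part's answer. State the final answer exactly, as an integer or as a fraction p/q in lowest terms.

75

Stage 1: total draws C(14,4) = 1001; favorable C(7,2)*C(7,2) = 441; P = 63/143; answer 63/143
Stage 2: U1 = 63/143; threaded value p + q = 206; d = 2; cross terms: (-26*-38 - -17*-23)=597, (-17*-38 - 0*-38)=646, (0*26 - 34*-38)=1292, (34*26 - 2*26)=832, (2*-9 - -15*26)=372, (-15*-23 - -26*-9)=111; twice the area = |3850| = 3850; area = 1925; answer 1925
Stage 3: U2 = 1925; threaded value p + q = 1926; m = -5; 4*(-5)^2 + 6*(-5)^1 + 5 = (100) + (-30) + (5) = 75; answer 75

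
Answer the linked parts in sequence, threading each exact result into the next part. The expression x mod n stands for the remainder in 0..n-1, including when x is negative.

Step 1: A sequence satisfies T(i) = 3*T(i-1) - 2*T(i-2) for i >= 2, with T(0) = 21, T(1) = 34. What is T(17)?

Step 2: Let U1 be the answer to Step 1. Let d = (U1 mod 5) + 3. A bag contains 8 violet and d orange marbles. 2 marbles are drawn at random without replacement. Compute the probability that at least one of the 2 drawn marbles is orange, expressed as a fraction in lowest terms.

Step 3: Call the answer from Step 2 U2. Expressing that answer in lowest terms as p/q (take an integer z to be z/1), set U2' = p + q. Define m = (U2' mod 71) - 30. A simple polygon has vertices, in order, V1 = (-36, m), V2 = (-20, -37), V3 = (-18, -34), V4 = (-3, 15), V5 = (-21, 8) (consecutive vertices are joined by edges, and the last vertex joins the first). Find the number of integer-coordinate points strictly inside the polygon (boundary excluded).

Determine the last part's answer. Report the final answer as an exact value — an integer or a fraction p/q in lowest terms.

Step 1: T(2) = 3*(34) - 2*(21) = 60; iterating: T(2)=60, T(3)=112, T(4)=216, T(5)=424, T(6)=840, T(7)=1672, T(8)=3336, T(9)=6664, T(10)=13320, T(11)=26632, T(12)=53256, T(13)=106504, T(14)=213000, T(15)=425992, T(16)=851976, T(17)=1703944; answer 1703944
Step 2: U1 = 1703944; d = 7; total draws C(15,2) = 105; complement C(8,2) = 28; favorable 105 - 28 = 77; P = 11/15; answer 11/15
Step 3: U2 = 11/15; threaded value p + q = 26; m = -4; cross terms: (-36*-37 - -20*-4)=1252, (-20*-34 - -18*-37)=14, (-18*15 - -3*-34)=-372, (-3*8 - -21*15)=291, (-21*-4 - -36*8)=372; twice the area = |1557| = 1557; area = 1557/2; boundary points = 1 + 1 + 1 + 1 + 3 = 7; strictly interior points = area - boundary/2 + 1 = 776; answer 776

776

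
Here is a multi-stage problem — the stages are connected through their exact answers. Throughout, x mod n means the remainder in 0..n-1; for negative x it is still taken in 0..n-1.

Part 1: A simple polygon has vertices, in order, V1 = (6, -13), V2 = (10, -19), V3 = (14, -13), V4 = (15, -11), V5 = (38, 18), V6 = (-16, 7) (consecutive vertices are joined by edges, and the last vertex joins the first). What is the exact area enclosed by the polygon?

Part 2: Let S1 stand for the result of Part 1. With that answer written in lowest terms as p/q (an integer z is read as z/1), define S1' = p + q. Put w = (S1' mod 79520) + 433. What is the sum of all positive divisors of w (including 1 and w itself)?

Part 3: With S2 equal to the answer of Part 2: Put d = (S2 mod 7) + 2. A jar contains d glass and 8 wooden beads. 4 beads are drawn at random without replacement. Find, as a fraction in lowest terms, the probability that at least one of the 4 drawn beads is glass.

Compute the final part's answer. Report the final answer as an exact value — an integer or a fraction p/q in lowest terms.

2/3

Part 1: cross terms: (6*-19 - 10*-13)=16, (10*-13 - 14*-19)=136, (14*-11 - 15*-13)=41, (15*18 - 38*-11)=688, (38*7 - -16*18)=554, (-16*-13 - 6*7)=166; twice the area = |1601| = 1601; area = 1601/2; answer 1601/2
Part 2: S1 = 1601/2; threaded value p + q = 1603; w = 2036; 2036 = 2^2 * 509; sigma = (1 + 2 + 4) * (1 + 509) = 7 * 510 = 3570; answer 3570
Part 3: S2 = 3570; d = 2; total draws C(10,4) = 210; complement C(8,4) = 70; favorable 210 - 70 = 140; P = 2/3; answer 2/3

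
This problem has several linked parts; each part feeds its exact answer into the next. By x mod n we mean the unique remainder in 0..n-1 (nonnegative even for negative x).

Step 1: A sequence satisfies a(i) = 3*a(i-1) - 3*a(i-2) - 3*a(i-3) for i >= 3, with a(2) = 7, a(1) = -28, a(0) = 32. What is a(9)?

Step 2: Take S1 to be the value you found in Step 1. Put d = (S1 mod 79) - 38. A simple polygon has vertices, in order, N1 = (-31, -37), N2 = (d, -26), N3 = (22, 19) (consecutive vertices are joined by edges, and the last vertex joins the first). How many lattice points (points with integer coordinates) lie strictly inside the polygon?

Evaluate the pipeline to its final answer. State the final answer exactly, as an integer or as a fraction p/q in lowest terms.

931

Step 1: a(3) = 3*(7) - 3*(-28) - 3*(32) = 9; iterating: a(3)=9, a(4)=90, a(5)=222, a(6)=369, a(7)=171, a(8)=-1260, a(9)=-5400; answer -5400
Step 2: S1 = -5400; d = 13; cross terms: (-31*-26 - 13*-37)=1287, (13*19 - 22*-26)=819, (22*-37 - -31*19)=-225; twice the area = |1881| = 1881; area = 1881/2; boundary points = 11 + 9 + 1 = 21; strictly interior points = area - boundary/2 + 1 = 931; answer 931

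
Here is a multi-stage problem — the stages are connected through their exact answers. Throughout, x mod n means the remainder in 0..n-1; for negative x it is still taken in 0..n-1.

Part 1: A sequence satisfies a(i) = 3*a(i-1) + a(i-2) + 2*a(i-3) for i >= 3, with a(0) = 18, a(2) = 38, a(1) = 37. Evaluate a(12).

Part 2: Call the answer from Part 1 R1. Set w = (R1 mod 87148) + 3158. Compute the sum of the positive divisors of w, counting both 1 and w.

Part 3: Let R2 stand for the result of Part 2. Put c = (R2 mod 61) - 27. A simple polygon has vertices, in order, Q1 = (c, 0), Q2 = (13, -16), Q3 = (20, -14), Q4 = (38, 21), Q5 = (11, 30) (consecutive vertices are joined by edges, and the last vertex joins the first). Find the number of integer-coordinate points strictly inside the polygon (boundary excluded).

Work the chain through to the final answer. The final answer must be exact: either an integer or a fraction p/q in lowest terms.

Part 1: a(3) = 3*(38) + 1*(37) + 2*(18) = 187; iterating: a(3)=187, a(4)=673, a(5)=2282, a(6)=7893, a(7)=27307, a(8)=94378, a(9)=326227, a(10)=1127673, a(11)=3898002, a(12)=13474133; answer 13474133
Part 2: R1 = 13474133; w = 56499; 56499 = 3 * 37 * 509; sigma = (1 + 3) * (1 + 37) * (1 + 509) = 4 * 38 * 510 = 77520; answer 77520
Part 3: R2 = 77520; c = 23; cross terms: (23*-16 - 13*0)=-368, (13*-14 - 20*-16)=138, (20*21 - 38*-14)=952, (38*30 - 11*21)=909, (11*0 - 23*30)=-690; twice the area = |941| = 941; area = 941/2; boundary points = 2 + 1 + 1 + 9 + 6 = 19; strictly interior points = area - boundary/2 + 1 = 462; answer 462

462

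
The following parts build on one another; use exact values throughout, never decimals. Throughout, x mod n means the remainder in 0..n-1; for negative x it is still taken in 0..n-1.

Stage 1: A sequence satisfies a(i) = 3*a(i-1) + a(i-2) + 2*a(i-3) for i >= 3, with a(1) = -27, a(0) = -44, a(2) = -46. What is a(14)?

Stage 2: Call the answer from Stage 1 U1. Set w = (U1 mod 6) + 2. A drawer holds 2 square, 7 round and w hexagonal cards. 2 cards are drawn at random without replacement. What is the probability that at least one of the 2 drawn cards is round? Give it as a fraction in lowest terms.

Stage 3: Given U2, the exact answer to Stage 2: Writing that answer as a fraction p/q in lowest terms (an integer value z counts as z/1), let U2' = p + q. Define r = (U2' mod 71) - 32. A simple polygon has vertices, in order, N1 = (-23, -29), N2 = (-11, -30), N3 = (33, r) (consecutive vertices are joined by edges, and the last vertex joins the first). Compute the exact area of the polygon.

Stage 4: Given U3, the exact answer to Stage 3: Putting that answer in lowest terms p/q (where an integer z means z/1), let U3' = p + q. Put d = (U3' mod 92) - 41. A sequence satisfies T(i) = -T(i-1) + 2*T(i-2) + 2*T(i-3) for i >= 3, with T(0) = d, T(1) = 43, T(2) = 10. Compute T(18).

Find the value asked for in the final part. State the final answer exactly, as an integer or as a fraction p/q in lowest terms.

13270

Stage 1: a(3) = 3*(-46) + 1*(-27) + 2*(-44) = -253; iterating: a(3)=-253, a(4)=-859, a(5)=-2922, a(6)=-10131, a(7)=-35033, a(8)=-121074, a(9)=-418517, a(10)=-1446691, a(11)=-5000738, a(12)=-17285939, a(13)=-59751937, a(14)=-206543226; answer -206543226
Stage 2: U1 = -206543226; w = 2; total draws C(11,2) = 55; complement C(4,2) = 6; favorable 55 - 6 = 49; P = 49/55; answer 49/55
Stage 3: U2 = 49/55; threaded value p + q = 104; r = 1; cross terms: (-23*-30 - -11*-29)=371, (-11*1 - 33*-30)=979, (33*-29 - -23*1)=-934; twice the area = |416| = 416; area = 208; answer 208
Stage 4: U3 = 208; threaded value p + q = 209; d = -16; T(3) = -1*(10) + 2*(43) + 2*(-16) = 44; iterating: T(3)=44, T(4)=62, T(5)=46, T(6)=166, T(7)=50, T(8)=374, T(9)=58, T(10)=790, T(11)=74, T(12)=1622, T(13)=106, T(14)=3286, T(15)=170, T(16)=6614, T(17)=298, T(18)=13270; answer 13270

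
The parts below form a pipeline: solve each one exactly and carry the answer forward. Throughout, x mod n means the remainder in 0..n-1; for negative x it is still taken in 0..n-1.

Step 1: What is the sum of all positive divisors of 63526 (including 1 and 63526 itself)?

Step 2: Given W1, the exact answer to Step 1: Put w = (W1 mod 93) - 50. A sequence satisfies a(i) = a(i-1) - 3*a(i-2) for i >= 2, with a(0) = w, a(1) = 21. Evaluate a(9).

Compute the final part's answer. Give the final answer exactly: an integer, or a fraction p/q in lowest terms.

2331

Step 1: 63526 = 2 * 23 * 1381; sigma = (1 + 2) * (1 + 23) * (1 + 1381) = 3 * 24 * 1382 = 99504; answer 99504
Step 2: W1 = 99504; w = 37; a(2) = 1*(21) - 3*(37) = -90; iterating: a(2)=-90, a(3)=-153, a(4)=117, a(5)=576, a(6)=225, a(7)=-1503, a(8)=-2178, a(9)=2331; answer 2331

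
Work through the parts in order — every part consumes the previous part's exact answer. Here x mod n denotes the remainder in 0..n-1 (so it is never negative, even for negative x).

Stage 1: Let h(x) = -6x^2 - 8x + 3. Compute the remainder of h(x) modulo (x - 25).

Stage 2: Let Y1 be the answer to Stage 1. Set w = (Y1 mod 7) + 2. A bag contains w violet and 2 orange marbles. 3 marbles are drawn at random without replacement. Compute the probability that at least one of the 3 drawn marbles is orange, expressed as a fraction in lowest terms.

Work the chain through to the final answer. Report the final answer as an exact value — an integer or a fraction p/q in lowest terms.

Stage 1: remainder = value at the root: -6*(25)^2 - 8*(25)^1 + 3 = (-3750) + (-200) + (3) = -3947; answer -3947
Stage 2: Y1 = -3947; w = 3; total draws C(5,3) = 10; complement C(3,3) = 1; favorable 10 - 1 = 9; P = 9/10; answer 9/10

9/10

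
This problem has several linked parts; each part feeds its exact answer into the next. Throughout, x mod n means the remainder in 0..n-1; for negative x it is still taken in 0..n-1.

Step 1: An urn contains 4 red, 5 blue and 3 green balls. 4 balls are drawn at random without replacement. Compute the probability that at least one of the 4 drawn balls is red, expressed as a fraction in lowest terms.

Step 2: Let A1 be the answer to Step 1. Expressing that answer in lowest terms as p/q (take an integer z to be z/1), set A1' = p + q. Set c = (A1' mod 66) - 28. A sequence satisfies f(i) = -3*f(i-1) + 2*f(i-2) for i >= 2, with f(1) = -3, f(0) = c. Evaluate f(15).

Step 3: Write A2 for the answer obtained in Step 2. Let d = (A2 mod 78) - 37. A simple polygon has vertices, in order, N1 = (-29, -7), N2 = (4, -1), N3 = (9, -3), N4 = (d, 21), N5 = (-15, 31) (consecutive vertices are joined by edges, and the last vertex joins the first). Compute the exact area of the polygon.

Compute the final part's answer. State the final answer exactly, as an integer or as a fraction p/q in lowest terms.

Step 1: total draws C(12,4) = 495; complement C(8,4) = 70; favorable 495 - 70 = 425; P = 85/99; answer 85/99
Step 2: A1 = 85/99; threaded value p + q = 184; c = 24; f(2) = -3*(-3) + 2*(24) = 57; iterating: f(2)=57, f(3)=-177, f(4)=645, f(5)=-2289, f(6)=8157, f(7)=-29049, f(8)=103461, f(9)=-368481, f(10)=1312365, f(11)=-4674057, f(12)=16646901, f(13)=-59288817, f(14)=211160253, f(15)=-752058393; answer -752058393
Step 3: A2 = -752058393; d = 20; cross terms: (-29*-1 - 4*-7)=57, (4*-3 - 9*-1)=-3, (9*21 - 20*-3)=249, (20*31 - -15*21)=935, (-15*-7 - -29*31)=1004; twice the area = |2242| = 2242; area = 1121; answer 1121

1121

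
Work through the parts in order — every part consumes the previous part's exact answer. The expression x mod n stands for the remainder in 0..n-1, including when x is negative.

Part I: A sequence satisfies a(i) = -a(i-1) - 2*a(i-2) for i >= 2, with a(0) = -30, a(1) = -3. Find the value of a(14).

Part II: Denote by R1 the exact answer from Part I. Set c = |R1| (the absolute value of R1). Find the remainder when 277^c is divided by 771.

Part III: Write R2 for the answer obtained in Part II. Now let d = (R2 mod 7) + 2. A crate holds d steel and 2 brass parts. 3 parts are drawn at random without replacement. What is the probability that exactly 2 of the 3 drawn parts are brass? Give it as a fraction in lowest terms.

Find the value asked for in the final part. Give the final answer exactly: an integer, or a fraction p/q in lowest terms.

Part I: a(2) = -1*(-3) - 2*(-30) = 63; iterating: a(2)=63, a(3)=-57, a(4)=-69, a(5)=183, a(6)=-45, a(7)=-321, a(8)=411, a(9)=231, a(10)=-1053, a(11)=591, a(12)=1515, a(13)=-2697, a(14)=-333; answer -333
Part II: R1 = -333; c = 333; squarings mod 771: 277^1=277, 277^2=400, 277^4=403, 277^8=499, 277^16=739, 277^32=253, 277^64=16, 277^128=256, 277^256=1; 277^333 = 277^1 * 277^4 * 277^8 * 277^64 * 277^256 = 553 (mod 771); answer 553
Part III: R2 = 553; d = 2; total draws C(4,3) = 4; favorable C(2,2)*C(2,1) = 2; P = 1/2; answer 1/2

1/2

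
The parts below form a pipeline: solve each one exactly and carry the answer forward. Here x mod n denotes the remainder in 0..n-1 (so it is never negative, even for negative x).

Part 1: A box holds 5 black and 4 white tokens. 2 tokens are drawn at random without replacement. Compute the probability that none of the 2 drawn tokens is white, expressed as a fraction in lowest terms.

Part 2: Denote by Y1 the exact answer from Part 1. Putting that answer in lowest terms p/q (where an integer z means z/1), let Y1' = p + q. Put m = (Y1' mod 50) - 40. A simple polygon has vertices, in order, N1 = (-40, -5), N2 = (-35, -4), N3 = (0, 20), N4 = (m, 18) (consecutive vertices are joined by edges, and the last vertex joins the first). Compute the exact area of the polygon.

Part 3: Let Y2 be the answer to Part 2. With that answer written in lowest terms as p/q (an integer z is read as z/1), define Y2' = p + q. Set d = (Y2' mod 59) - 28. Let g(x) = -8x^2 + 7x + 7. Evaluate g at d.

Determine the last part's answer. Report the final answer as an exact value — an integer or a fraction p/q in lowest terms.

Part 1: total draws C(9,2) = 36; favorable C(5,2) = 10; P = 5/18; answer 5/18
Part 2: Y1 = 5/18; threaded value p + q = 23; m = -17; cross terms: (-40*-4 - -35*-5)=-15, (-35*20 - 0*-4)=-700, (0*18 - -17*20)=340, (-17*-5 - -40*18)=805; twice the area = |430| = 430; area = 215; answer 215
Part 3: Y2 = 215; threaded value p + q = 216; d = 11; -8*(11)^2 + 7*(11)^1 + 7 = (-968) + (77) + (7) = -884; answer -884

-884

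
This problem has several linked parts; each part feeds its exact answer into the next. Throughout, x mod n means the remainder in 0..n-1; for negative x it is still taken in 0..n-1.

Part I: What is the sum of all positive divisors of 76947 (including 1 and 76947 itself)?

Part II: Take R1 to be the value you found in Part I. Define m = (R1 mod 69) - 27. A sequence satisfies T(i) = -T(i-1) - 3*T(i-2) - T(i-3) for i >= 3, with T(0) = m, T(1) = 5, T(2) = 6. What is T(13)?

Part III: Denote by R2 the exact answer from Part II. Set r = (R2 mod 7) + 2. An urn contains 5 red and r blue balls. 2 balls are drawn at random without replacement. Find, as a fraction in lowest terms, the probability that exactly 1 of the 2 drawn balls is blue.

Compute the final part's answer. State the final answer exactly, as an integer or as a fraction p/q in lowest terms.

10/21

Part I: 76947 = 3 * 13 * 1973; sigma = (1 + 3) * (1 + 13) * (1 + 1973) = 4 * 14 * 1974 = 110544; answer 110544
Part II: R1 = 110544; m = -21; T(3) = -1*(6) - 3*(5) - 1*(-21) = 0; iterating: T(3)=0, T(4)=-23, T(5)=17, T(6)=52, T(7)=-80, T(8)=-93, T(9)=281, T(10)=78, T(11)=-828, T(12)=313, T(13)=2093; answer 2093
Part III: R2 = 2093; r = 2; total draws C(7,2) = 21; favorable C(2,1)*C(5,1) = 10; P = 10/21; answer 10/21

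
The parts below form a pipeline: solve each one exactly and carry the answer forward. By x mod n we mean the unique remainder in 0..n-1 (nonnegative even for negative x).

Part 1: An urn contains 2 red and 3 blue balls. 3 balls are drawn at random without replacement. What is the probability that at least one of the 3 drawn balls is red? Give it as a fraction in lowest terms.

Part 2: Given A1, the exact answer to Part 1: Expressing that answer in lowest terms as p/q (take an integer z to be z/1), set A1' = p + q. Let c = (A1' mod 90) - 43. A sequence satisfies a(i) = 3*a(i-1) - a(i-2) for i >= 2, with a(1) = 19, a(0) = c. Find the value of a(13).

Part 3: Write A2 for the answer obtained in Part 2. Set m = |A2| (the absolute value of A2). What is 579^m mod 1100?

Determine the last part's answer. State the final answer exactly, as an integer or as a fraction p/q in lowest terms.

19

Part 1: total draws C(5,3) = 10; complement C(3,3) = 1; favorable 10 - 1 = 9; P = 9/10; answer 9/10
Part 2: A1 = 9/10; threaded value p + q = 19; c = -24; a(2) = 3*(19) - 1*(-24) = 81; iterating: a(2)=81, a(3)=224, a(4)=591, a(5)=1549, a(6)=4056, a(7)=10619, a(8)=27801, a(9)=72784, a(10)=190551, a(11)=498869, a(12)=1306056, a(13)=3419299; answer 3419299
Part 3: A2 = 3419299; m = 3419299; squarings mod 1100: 579^1=579, 579^2=841, 579^4=1081, 579^8=361, 579^16=521, 579^32=841, 579^64=1081, 579^128=361, 579^256=521, 579^512=841, 579^1024=1081, 579^2048=361, 579^4096=521, 579^8192=841, 579^16384=1081, 579^32768=361, 579^65536=521, 579^131072=841, 579^262144=1081, 579^524288=361, 579^1048576=521, 579^2097152=841; 579^3419299 = 579^1 * 579^2 * 579^32 * 579^128 * 579^1024 * 579^2048 * 579^8192 * 579^262144 * 579^1048576 * 579^2097152 = 19 (mod 1100); answer 19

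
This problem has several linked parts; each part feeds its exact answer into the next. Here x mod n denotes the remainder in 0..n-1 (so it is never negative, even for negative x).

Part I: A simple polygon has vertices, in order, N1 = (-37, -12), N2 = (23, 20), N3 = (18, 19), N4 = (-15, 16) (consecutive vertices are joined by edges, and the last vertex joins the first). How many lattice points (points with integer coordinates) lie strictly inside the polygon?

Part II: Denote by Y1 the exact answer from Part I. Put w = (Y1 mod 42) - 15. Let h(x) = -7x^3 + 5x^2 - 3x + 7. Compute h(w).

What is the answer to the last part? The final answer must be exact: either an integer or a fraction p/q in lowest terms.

89

Part I: cross terms: (-37*20 - 23*-12)=-464, (23*19 - 18*20)=77, (18*16 - -15*19)=573, (-15*-12 - -37*16)=772; twice the area = |958| = 958; area = 479; boundary points = 4 + 1 + 3 + 2 = 10; strictly interior points = area - boundary/2 + 1 = 475; answer 475
Part II: Y1 = 475; w = -2; -7*(-2)^3 + 5*(-2)^2 - 3*(-2)^1 + 7 = (56) + (20) + (6) + (7) = 89; answer 89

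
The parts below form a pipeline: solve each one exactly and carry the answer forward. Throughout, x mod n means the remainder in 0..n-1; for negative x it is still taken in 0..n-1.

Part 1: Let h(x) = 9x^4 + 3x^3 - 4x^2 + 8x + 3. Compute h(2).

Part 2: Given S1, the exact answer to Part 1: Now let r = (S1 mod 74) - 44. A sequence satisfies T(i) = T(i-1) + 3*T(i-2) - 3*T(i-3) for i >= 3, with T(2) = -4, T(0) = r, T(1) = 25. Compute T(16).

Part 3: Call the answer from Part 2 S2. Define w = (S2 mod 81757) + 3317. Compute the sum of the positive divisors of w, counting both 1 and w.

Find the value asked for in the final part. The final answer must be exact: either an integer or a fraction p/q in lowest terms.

114452

Part 1: 9*(2)^4 + 3*(2)^3 - 4*(2)^2 + 8*(2)^1 + 3 = (144) + (24) + (-16) + (16) + (3) = 171; answer 171
Part 2: S1 = 171; r = -21; T(3) = 1*(-4) + 3*(25) - 3*(-21) = 134; iterating: T(3)=134, T(4)=47, T(5)=461, T(6)=200, T(7)=1442, T(8)=659, T(9)=4385, T(10)=2036, T(11)=13214, T(12)=6167, T(13)=39701, T(14)=18560, T(15)=119162, T(16)=55739; answer 55739
Part 3: S2 = 55739; w = 59056; 59056 = 2^4 * 3691; sigma = (1 + 2 + 4 + 8 + 16) * (1 + 3691) = 31 * 3692 = 114452; answer 114452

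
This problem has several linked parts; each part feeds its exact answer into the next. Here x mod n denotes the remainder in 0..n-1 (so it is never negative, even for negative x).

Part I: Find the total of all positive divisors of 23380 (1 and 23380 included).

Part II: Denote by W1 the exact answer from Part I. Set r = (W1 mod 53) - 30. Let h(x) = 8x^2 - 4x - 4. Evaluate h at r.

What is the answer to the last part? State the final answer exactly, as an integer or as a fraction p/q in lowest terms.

5936

Part I: 23380 = 2^2 * 5 * 7 * 167; sigma = (1 + 2 + 4) * (1 + 5) * (1 + 7) * (1 + 167) = 7 * 6 * 8 * 168 = 56448; answer 56448
Part II: W1 = 56448; r = -27; 8*(-27)^2 - 4*(-27)^1 - 4 = (5832) + (108) + (-4) = 5936; answer 5936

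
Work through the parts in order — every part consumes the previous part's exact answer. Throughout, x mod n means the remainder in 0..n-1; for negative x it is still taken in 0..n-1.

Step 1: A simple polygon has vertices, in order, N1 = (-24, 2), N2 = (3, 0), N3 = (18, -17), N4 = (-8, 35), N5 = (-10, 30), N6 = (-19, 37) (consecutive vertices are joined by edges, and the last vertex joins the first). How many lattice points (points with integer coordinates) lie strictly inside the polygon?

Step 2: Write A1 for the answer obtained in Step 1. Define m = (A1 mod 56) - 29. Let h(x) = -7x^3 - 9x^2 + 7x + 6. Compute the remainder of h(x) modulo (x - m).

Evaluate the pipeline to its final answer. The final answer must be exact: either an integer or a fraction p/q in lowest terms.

-114819

Step 1: cross terms: (-24*0 - 3*2)=-6, (3*-17 - 18*0)=-51, (18*35 - -8*-17)=494, (-8*30 - -10*35)=110, (-10*37 - -19*30)=200, (-19*2 - -24*37)=850; twice the area = |1597| = 1597; area = 1597/2; boundary points = 1 + 1 + 26 + 1 + 1 + 5 = 35; strictly interior points = area - boundary/2 + 1 = 782; answer 782
Step 2: A1 = 782; m = 25; remainder = value at the root: -7*(25)^3 - 9*(25)^2 + 7*(25)^1 + 6 = (-109375) + (-5625) + (175) + (6) = -114819; answer -114819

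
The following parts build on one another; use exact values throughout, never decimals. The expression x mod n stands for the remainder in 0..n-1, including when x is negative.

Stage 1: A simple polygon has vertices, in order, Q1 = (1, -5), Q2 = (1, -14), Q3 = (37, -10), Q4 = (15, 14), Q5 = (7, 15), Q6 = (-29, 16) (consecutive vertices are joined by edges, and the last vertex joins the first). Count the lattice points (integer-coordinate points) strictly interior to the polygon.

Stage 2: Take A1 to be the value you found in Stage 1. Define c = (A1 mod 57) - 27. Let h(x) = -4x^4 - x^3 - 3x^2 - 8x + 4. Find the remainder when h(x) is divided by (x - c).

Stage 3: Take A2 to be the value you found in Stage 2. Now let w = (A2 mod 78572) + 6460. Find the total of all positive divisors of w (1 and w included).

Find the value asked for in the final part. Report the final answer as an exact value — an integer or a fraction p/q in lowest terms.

Stage 1: cross terms: (1*-14 - 1*-5)=-9, (1*-10 - 37*-14)=508, (37*14 - 15*-10)=668, (15*15 - 7*14)=127, (7*16 - -29*15)=547, (-29*-5 - 1*16)=129; twice the area = |1970| = 1970; area = 985; boundary points = 9 + 4 + 2 + 1 + 1 + 3 = 20; strictly interior points = area - boundary/2 + 1 = 976; answer 976
Stage 2: A1 = 976; c = -20; remainder = value at the root: -4*(-20)^4 - 1*(-20)^3 - 3*(-20)^2 - 8*(-20)^1 + 4 = (-640000) + (8000) + (-1200) + (160) + (4) = -633036; answer -633036
Stage 3: A2 = -633036; w = 80572; 80572 = 2^2 * 20143; sigma = (1 + 2 + 4) * (1 + 20143) = 7 * 20144 = 141008; answer 141008

141008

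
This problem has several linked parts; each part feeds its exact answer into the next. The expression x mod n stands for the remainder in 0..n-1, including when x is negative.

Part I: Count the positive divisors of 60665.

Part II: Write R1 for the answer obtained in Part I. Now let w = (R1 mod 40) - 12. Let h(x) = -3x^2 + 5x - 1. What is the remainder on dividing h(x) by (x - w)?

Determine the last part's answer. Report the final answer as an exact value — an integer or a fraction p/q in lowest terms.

Part I: 60665 = 5 * 11 * 1103; number of divisors = (1+1) * (1+1) * (1+1) = 8; answer 8
Part II: R1 = 8; w = -4; remainder = value at the root: -3*(-4)^2 + 5*(-4)^1 - 1 = (-48) + (-20) + (-1) = -69; answer -69

-69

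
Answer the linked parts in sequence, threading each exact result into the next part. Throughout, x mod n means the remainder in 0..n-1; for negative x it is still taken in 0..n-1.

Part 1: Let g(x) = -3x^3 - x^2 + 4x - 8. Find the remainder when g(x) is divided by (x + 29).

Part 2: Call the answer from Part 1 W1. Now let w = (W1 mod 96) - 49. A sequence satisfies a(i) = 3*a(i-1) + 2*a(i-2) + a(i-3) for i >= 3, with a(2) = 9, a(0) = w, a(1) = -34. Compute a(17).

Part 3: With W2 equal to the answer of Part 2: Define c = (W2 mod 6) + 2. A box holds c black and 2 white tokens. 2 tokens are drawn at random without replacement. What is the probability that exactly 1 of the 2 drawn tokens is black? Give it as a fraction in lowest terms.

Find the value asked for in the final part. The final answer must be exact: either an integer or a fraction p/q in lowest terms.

Part 1: remainder = value at the root: -3*(-29)^3 - 1*(-29)^2 + 4*(-29)^1 - 8 = (73167) + (-841) + (-116) + (-8) = 72202; answer 72202
Part 2: W1 = 72202; w = -39; a(3) = 3*(9) + 2*(-34) + 1*(-39) = -80; iterating: a(3)=-80, a(4)=-256, a(5)=-919, a(6)=-3349, a(7)=-12141, a(8)=-44040, a(9)=-159751, a(10)=-579474, a(11)=-2101964, a(12)=-7624591, a(13)=-27657175, a(14)=-100322671, a(15)=-363906954, a(16)=-1320023379, a(17)=-4788206716; answer -4788206716
Part 3: W2 = -4788206716; c = 4; total draws C(6,2) = 15; favorable C(4,1)*C(2,1) = 8; P = 8/15; answer 8/15

8/15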